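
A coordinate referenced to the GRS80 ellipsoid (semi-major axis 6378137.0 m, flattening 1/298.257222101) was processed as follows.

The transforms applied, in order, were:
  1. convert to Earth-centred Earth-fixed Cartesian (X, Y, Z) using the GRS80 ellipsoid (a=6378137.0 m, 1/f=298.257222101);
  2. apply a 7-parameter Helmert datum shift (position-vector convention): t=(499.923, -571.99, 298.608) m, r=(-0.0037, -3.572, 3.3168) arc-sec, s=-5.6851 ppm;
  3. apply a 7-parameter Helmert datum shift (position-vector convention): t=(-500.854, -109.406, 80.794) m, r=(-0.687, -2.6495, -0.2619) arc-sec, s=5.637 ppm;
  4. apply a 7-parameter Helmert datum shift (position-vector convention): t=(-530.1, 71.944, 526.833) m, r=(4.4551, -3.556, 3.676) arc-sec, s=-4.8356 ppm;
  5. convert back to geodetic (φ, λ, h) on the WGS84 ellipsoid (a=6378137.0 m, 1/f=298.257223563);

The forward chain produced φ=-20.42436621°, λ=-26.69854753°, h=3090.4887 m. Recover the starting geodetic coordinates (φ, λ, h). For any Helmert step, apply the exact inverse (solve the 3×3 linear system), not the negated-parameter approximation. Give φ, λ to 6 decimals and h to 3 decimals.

φ=-20.433367°, λ=-26.693715°, h=3626.431 m

start: φ=-20.424366°, λ=-26.698548°, h=3090.489 m
→ ECEF (a=6378137.000, f=1/298.257223563): X=5344663.3981, Y=-2687915.8861, Z=-2212862.4002
→ Helmert⁻¹: X=5345133.2784, Y=-2688143.8957, Z=-2213434.0253
→ Helmert⁻¹: X=5345578.9786, Y=-2688005.1772, Z=-2213579.9593
→ Helmert⁻¹: X=5345027.8859, Y=-2687534.3755, Z=-2213983.7645
→ geod (Bowring, a=6378137.000): φ=-20.43336700°, λ=-26.69371500°, h=3626.4310 m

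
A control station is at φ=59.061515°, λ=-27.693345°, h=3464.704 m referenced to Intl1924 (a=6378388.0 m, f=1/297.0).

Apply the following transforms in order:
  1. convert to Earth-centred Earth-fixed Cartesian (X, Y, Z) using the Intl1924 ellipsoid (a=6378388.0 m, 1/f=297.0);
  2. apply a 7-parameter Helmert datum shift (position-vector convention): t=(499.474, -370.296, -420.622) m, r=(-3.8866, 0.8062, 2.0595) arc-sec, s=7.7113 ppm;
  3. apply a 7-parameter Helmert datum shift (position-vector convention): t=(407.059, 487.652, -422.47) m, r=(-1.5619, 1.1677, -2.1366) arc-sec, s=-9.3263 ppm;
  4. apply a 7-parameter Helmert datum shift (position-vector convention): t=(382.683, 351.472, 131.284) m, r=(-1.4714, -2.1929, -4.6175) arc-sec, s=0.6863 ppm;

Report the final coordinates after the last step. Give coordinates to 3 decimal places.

start: φ=59.061515°, λ=-27.693345°, h=3464.704 m
→ ECEF (a=6378388.000, f=1/297.0): X=2912380.1581, Y=-1528602.2732, Z=5450550.2870
→ Helmert 7p (PV): X=2912938.6571, Y=-1528852.5729, Z=5450189.1158
→ Helmert 7p (PV): X=2913333.5668, Y=-1528339.5657, Z=5449710.9021
→ Helmert 7p (PV): X=2913626.0969, Y=-1528015.4856, Z=5449887.8018

X=2913626.097 m, Y=-1528015.486 m, Z=5449887.802 m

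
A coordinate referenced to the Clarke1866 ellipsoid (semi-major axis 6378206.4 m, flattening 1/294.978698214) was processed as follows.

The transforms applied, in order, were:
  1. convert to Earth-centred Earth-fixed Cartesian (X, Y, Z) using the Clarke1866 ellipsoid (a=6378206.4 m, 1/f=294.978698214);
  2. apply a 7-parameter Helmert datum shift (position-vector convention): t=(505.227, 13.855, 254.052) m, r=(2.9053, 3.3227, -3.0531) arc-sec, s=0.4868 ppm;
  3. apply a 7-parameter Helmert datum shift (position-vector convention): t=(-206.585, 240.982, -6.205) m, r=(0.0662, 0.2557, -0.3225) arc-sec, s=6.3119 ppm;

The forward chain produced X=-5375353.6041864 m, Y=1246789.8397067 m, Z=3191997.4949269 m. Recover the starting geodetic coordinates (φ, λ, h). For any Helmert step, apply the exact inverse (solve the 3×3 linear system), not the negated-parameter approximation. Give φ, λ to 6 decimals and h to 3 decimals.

start: X=-5375353.6042, Y=1246789.8397, Z=3191997.4949 m
→ Helmert⁻¹: X=-5375118.9980, Y=1246533.6100, Z=3191976.4890
→ Helmert⁻¹: X=-5375691.4719, Y=1246484.5329, Z=3191616.7297
→ geod (Bowring, a=6378206.400): φ=30.21260000°, λ=166.94528500°, h=2044.0420 m

φ=30.212600°, λ=166.945285°, h=2044.042 m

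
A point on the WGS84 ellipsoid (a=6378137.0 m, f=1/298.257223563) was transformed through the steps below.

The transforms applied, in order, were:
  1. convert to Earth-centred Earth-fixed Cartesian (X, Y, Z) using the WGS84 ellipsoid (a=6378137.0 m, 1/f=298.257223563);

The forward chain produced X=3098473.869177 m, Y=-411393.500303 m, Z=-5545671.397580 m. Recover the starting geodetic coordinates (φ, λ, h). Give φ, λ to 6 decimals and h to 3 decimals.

start: X=3098473.8692, Y=-411393.5003, Z=-5545671.3976 m
→ geod (Bowring, a=6378137.000): φ=-60.75763800°, λ=-7.56309400°, h=3978.3180 m

φ=-60.757638°, λ=-7.563094°, h=3978.318 m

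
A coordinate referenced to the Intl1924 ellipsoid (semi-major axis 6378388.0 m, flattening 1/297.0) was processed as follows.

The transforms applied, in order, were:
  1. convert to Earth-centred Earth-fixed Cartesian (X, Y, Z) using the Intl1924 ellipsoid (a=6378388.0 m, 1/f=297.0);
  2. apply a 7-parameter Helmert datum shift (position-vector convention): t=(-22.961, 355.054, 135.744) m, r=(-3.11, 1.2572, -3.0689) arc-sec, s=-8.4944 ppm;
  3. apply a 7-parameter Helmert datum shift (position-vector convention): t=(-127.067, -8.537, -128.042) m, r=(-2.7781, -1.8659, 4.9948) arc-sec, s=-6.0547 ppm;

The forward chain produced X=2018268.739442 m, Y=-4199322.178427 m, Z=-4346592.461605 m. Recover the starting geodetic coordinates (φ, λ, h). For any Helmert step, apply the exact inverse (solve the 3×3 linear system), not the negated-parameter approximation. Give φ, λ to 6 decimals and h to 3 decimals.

start: X=2018268.7394, Y=-4199322.1784, Z=-4346592.4616 m
→ Helmert⁻¹: X=2018267.0189, Y=-4199329.3983, Z=-4346565.5530
→ Helmert⁻¹: X=2018396.1021, Y=-4199624.5562, Z=-4346789.2383
→ geod (Bowring, a=6378388.000): φ=-43.20422500°, λ=-64.33043400°, h=3864.7160 m

φ=-43.204225°, λ=-64.330434°, h=3864.716 m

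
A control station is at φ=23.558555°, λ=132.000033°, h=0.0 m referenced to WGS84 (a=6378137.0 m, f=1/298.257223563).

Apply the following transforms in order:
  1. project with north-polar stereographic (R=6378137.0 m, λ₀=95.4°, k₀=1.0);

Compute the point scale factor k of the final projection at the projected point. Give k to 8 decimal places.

start: φ=23.558555°, λ=132.000033°, h=0.000 m
→ into stereo (λ₀=95.4°): φ=23.55855500°, λ−λ₀=36.60003300°
scale k = 1.42889183

1.42889183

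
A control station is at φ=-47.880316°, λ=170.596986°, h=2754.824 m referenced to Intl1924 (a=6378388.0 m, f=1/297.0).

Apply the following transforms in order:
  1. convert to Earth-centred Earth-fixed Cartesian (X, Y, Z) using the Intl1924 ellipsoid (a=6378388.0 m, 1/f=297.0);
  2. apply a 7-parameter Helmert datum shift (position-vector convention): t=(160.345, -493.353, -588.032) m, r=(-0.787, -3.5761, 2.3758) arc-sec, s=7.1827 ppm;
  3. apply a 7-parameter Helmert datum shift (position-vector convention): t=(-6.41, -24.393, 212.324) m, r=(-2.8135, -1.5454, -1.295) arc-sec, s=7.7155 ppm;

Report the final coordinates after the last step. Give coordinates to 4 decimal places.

X=-4229832.7989 m, Y=699894.9937 m, Z=-4710655.9811 m

start: φ=-47.880316°, λ=170.596986°, h=2754.824 m
→ ECEF (a=6378388.000, f=1/297.0): X=-4230036.9979, Y=700506.7022, Z=-4710092.8456
→ Helmert 7p (PV): X=-4229833.4431, Y=699951.6865, Z=-4710790.7200
→ Helmert 7p (PV): X=-4229832.7989, Y=699894.9937, Z=-4710655.9811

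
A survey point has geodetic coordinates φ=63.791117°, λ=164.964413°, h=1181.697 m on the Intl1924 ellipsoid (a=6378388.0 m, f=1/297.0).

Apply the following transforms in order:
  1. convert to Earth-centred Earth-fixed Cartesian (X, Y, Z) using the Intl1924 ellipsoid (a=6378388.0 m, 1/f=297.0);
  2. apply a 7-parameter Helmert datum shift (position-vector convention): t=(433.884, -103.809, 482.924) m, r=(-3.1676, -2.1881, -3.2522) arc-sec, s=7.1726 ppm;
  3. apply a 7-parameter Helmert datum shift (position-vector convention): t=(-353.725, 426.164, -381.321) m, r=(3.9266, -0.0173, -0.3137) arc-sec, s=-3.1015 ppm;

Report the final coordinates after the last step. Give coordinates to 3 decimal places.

start: φ=63.791117°, λ=164.964413°, h=1181.697 m
→ ECEF (a=6378388.000, f=1/297.0): X=-2728438.1787, Y=732899.4414, Z=5700656.5834
→ Helmert 7p (PV): X=-2728072.7831, Y=732931.4545, Z=5701140.1967
→ Helmert 7p (PV): X=-2728417.4104, Y=733250.9638, Z=5700754.9173

X=-2728417.410 m, Y=733250.964 m, Z=5700754.917 m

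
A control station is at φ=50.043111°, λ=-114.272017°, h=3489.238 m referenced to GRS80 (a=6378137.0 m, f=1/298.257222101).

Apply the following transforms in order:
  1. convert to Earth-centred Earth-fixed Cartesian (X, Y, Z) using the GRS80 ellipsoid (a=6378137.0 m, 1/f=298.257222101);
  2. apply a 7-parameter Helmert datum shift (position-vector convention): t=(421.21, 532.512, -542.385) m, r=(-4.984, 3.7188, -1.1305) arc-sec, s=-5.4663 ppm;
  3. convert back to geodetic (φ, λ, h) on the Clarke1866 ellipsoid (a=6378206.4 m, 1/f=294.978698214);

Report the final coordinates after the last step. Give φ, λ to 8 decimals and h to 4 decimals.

φ=50.04830957°, λ=-114.26958553°, h=2686.5617 m

start: φ=50.043111°, λ=-114.272017°, h=3489.238 m
→ ECEF (a=6378137.000, f=1/298.257222101): X=-1688026.9998, Y=-3743439.0040, Z=4868544.5577
→ Helmert 7p (PV): X=-1687529.3039, Y=-3742759.1390, Z=4868096.4462
→ geod (Bowring, a=6378206.400): φ=50.04830957°, λ=-114.26958553°, h=2686.5617 m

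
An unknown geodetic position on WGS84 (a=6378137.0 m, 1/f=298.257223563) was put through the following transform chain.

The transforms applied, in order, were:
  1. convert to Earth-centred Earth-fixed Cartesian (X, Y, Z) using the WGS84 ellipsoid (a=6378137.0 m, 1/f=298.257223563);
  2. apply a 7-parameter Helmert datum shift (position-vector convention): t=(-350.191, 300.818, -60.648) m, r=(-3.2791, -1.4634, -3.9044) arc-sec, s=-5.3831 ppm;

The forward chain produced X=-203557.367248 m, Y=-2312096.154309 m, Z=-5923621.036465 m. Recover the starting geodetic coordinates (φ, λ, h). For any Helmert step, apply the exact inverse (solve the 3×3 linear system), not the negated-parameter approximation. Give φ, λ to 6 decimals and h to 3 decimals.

start: X=-203557.3672, Y=-2312096.1543, Z=-5923621.0365 m
→ Helmert⁻¹: X=-203206.5268, Y=-2312319.0957, Z=-5923627.5942
→ geod (Bowring, a=6378137.000): φ=-68.73214700°, λ=-95.02224900°, h=2604.6480 m

φ=-68.732147°, λ=-95.022249°, h=2604.648 m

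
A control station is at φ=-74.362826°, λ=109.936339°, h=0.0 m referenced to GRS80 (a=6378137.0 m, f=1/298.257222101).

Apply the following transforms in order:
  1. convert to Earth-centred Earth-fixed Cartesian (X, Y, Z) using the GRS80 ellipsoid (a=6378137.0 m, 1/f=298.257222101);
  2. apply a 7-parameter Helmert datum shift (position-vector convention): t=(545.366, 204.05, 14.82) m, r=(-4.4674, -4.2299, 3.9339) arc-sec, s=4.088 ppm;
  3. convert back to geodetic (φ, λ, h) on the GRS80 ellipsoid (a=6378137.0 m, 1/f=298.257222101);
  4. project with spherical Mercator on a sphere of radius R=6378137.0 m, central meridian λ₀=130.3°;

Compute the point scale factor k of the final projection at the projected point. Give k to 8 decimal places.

3.71030038

start: φ=-74.362826°, λ=109.936339°, h=0.000 m
→ ECEF (a=6378137.000, f=1/298.257222101): X=-588031.3268, Y=1621205.2153, Z=-6119977.3253
→ Helmert 7p (PV): X=-587393.7808, Y=1621272.1273, Z=-6120034.6957
→ geod (Bowring, a=6378137.000): φ=-74.36429648°, λ=109.91566698°, h=13.6386 m
→ into merc (λ₀=130.3°): φ=-74.36429648°, λ−λ₀=-20.38433302°
scale k = 3.71030038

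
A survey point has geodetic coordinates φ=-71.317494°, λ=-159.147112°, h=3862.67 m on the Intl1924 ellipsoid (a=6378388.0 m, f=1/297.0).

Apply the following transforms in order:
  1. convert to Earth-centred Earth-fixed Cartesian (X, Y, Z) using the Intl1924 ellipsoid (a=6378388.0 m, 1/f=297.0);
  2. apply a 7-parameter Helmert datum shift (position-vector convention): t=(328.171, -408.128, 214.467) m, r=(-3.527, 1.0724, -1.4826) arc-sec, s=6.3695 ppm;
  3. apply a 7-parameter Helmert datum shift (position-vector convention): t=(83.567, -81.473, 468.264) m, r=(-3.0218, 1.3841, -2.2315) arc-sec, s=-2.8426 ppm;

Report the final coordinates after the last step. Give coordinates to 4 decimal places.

start: φ=-71.317494°, λ=-159.147112°, h=3862.670 m
→ ECEF (a=6378388.000, f=1/297.0): X=-1916259.6459, Y=-729943.5447, Z=-6023523.5534
→ Helmert 7p (PV): X=-1915980.2447, Y=-730445.5474, Z=-6023325.0086
→ Helmert 7p (PV): X=-1915939.5519, Y=-730592.4579, Z=-6022816.0649

X=-1915939.5519 m, Y=-730592.4579 m, Z=-6022816.0649 m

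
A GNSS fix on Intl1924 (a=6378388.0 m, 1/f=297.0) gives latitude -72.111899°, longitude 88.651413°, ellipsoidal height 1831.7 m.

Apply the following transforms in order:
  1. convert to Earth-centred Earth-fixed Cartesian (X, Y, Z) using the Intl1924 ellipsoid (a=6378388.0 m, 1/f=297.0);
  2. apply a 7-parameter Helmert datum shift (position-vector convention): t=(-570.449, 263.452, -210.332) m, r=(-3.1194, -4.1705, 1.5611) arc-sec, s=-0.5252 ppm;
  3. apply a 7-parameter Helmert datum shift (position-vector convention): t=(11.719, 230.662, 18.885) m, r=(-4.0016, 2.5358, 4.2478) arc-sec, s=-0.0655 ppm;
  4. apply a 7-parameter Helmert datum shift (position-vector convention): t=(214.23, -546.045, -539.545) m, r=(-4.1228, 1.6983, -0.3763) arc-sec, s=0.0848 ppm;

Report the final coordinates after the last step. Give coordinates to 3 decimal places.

X=45865.595 m, Y=1964807.361 m, Z=-6050255.116 m

start: φ=-72.111899°, λ=88.651413°, h=1831.700 m
→ ECEF (a=6378388.000, f=1/297.0): X=46263.7506, Y=1965188.8491, Z=-6049420.0463
→ Helmert 7p (PV): X=45800.7180, Y=1965360.1321, Z=-6049655.9858
→ Helmert 7p (PV): X=45697.5857, Y=1965474.2434, Z=-6049675.3962
→ Helmert 7p (PV): X=45865.5947, Y=1964807.3614, Z=-6050255.1161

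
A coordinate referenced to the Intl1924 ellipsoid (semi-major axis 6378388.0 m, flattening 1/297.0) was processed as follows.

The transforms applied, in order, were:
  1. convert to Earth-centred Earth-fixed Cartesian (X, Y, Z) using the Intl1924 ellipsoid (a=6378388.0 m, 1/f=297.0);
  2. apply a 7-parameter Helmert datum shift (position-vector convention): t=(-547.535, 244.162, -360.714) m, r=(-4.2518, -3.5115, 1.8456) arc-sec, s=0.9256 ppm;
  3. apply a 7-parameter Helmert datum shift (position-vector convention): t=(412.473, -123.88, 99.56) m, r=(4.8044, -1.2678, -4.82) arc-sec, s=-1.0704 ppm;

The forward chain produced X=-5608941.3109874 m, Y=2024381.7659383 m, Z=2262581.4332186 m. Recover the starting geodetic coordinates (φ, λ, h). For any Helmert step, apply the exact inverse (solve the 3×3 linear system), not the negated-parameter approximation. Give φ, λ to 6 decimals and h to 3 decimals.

φ=20.910739°, λ=160.155696°, h=2165.152 m

start: X=-5608941.3110, Y=2024381.7659, Z=2262581.4332 m
→ Helmert⁻¹: X=-5609393.1889, Y=2024429.4309, Z=2262471.6191
→ Helmert⁻¹: X=-5608783.8253, Y=2024186.9339, Z=2262967.4491
→ geod (Bowring, a=6378388.000): φ=20.91073900°, λ=160.15569600°, h=2165.1520 m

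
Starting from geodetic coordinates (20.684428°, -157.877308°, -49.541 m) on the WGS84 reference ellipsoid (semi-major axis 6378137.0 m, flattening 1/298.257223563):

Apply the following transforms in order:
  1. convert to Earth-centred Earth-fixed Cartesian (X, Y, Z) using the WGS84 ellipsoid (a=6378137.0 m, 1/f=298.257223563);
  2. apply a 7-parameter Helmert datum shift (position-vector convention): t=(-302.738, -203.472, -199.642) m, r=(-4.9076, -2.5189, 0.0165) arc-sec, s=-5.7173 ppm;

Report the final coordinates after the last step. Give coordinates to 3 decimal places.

start: φ=20.684428°, λ=-157.877308°, h=-49.541 m
→ ECEF (a=6378137.000, f=1/298.257223563): X=-5529976.2505, Y=-2248042.1779, Z=2238725.2587
→ Helmert 7p (PV): X=-5530274.5313, Y=-2248179.9745, Z=2238498.7724

X=-5530274.531 m, Y=-2248179.974 m, Z=2238498.772 m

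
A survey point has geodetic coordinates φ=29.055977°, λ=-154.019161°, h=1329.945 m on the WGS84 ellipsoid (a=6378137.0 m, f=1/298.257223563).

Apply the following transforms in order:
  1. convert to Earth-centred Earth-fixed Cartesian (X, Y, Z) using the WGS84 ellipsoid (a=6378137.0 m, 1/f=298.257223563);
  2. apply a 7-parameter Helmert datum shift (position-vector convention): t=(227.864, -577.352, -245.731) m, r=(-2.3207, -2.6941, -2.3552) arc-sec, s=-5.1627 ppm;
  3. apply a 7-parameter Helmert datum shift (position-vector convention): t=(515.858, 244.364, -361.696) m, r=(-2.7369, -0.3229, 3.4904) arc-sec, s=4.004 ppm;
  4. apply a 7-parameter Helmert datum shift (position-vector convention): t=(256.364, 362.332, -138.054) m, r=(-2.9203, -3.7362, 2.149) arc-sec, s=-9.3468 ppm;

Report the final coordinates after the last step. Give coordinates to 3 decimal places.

start: φ=29.055977°, λ=-154.019161°, h=1329.945 m
→ ECEF (a=6378137.000, f=1/298.257223563): X=-5016978.6835, Y=-2444867.4299, Z=3079972.0217
→ Helmert 7p (PV): X=-5016793.0629, Y=-2445340.2218, Z=3079672.3687
→ Helmert 7p (PV): X=-5016260.7332, Y=-2445149.6792, Z=3079347.5971
→ Helmert 7p (PV): X=-5015987.7859, Y=-2444773.1580, Z=3079124.5175

X=-5015987.786 m, Y=-2444773.158 m, Z=3079124.517 m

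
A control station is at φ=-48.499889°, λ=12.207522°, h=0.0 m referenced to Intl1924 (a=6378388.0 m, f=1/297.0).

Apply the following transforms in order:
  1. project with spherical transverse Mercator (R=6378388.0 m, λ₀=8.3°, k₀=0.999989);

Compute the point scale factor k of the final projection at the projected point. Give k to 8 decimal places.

start: φ=-48.499889°, λ=12.207522°, h=0.000 m
→ into tm (λ₀=8.3°): φ=-48.49988900°, λ−λ₀=3.90752200°
scale k = 1.00101005

1.00101005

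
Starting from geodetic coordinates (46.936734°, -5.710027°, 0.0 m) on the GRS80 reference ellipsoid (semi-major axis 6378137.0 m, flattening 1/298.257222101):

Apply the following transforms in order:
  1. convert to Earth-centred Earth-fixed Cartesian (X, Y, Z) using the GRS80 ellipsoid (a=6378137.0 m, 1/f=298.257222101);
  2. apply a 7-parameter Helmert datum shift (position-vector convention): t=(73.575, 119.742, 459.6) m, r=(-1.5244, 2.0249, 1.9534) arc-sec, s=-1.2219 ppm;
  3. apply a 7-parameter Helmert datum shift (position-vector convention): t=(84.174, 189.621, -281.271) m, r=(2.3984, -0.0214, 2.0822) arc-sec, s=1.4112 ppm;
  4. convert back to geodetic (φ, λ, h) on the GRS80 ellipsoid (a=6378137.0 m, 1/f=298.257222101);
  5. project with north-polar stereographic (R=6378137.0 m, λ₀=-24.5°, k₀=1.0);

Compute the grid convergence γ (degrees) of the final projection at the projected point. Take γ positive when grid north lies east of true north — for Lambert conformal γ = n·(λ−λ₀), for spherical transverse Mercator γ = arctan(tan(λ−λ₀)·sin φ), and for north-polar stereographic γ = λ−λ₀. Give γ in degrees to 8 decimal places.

18.79514458

start: φ=46.936734°, λ=-5.710027°, h=0.000 m
→ ECEF (a=6378137.000, f=1/298.257222101): X=4341181.2860, Y=-434074.8046, Z=4636965.2538
→ Helmert 7p (PV): X=4341299.1884, Y=-433879.1503, Z=4637379.7787
→ Helmert 7p (PV): X=4341393.3876, Y=-433700.2395, Z=4637100.4573
→ geod (Bowring, a=6378137.000): φ=46.93642223°, λ=-5.70485542°, h=217.4514 m
→ into stereo (λ₀=-24.5°): φ=46.93642223°, λ−λ₀=18.79514458°
convergence γ = 18.79514458°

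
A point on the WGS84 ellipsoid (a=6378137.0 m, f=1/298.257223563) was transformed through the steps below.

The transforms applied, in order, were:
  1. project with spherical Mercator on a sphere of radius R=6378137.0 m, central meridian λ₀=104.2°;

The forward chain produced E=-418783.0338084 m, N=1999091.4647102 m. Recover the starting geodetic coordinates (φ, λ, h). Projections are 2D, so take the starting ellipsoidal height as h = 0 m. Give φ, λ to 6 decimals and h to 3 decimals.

start: E=-418783.0338, N=1999091.4647 m
→ merc⁻¹: φ=17.67113800°, λ=100.43800800°

φ=17.671138°, λ=100.438008°, h=0.000 m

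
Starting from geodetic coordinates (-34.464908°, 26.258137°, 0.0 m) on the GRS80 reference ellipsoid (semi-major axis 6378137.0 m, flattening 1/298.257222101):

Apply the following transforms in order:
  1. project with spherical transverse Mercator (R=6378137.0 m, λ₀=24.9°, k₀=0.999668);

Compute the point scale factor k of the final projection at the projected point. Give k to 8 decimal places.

start: φ=-34.464908°, λ=26.258137°, h=0.000 m
→ into tm (λ₀=24.9°): φ=-34.46490800°, λ−λ₀=1.35813700°
scale k = 0.99985893

0.99985893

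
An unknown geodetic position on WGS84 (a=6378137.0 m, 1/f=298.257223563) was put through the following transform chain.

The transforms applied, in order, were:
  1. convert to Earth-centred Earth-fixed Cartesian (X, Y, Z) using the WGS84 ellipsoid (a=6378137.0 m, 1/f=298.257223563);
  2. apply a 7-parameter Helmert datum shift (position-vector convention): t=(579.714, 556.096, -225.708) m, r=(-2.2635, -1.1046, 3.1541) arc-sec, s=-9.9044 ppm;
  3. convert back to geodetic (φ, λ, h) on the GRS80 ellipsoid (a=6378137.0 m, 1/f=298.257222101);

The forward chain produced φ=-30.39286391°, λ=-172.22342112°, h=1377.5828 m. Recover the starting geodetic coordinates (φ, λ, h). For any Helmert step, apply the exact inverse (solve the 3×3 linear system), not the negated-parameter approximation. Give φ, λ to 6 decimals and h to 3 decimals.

start: φ=-30.392864°, λ=-172.223421°, h=1377.583 m
→ ECEF (a=6378137.000, f=1/298.257222101): X=-5456888.6063, Y=-745228.3842, Z=-3208712.2094
→ Helmert⁻¹: X=-5457550.9586, Y=-745673.2033, Z=-3208497.2361
→ geod (Bowring, a=6378137.000): φ=-30.38792300°, λ=-172.21976900°, h=1886.8480 m

φ=-30.387923°, λ=-172.219769°, h=1886.848 m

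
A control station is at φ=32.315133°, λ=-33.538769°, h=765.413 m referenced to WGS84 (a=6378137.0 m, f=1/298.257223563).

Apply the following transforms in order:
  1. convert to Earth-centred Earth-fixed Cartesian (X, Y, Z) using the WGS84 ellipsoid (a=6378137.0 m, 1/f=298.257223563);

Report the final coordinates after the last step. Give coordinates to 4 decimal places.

X=4497719.7201 m, Y=-2981354.3463 m, Z=3390424.5397 m

start: φ=32.315133°, λ=-33.538769°, h=765.413 m
→ ECEF (a=6378137.000, f=1/298.257223563): X=4497719.7201, Y=-2981354.3463, Z=3390424.5397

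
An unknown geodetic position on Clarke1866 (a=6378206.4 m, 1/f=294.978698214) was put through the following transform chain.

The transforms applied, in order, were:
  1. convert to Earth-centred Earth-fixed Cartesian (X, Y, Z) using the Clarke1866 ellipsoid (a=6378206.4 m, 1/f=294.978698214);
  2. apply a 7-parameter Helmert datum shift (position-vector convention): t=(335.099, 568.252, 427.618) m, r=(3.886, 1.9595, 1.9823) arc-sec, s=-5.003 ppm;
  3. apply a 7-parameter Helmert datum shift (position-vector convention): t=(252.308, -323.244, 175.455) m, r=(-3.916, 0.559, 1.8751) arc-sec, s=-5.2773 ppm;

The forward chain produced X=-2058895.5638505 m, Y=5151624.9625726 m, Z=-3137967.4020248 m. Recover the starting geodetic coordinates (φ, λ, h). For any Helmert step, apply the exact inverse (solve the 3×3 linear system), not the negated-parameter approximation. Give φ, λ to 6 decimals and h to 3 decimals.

start: X=-2058895.5639, Y=5151624.9626, Z=-3137967.4020 m
→ Helmert⁻¹: X=-2059103.3982, Y=5152053.6910, Z=-3138067.1851
→ Helmert⁻¹: X=-2059369.4758, Y=5151471.8722, Z=-3138627.1220
→ geod (Bowring, a=6378206.400): φ=-29.66549200°, λ=111.78971800°, h=1195.2140 m

φ=-29.665492°, λ=111.789718°, h=1195.214 m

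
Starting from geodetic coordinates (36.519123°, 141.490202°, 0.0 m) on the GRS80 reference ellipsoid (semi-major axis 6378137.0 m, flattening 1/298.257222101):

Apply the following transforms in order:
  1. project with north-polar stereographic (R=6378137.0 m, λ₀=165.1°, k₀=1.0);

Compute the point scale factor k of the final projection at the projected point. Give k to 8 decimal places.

start: φ=36.519123°, λ=141.490202°, h=0.000 m
→ into stereo (λ₀=165.1°): φ=36.51912300°, λ−λ₀=-23.60979800°
scale k = 1.25384692

1.25384692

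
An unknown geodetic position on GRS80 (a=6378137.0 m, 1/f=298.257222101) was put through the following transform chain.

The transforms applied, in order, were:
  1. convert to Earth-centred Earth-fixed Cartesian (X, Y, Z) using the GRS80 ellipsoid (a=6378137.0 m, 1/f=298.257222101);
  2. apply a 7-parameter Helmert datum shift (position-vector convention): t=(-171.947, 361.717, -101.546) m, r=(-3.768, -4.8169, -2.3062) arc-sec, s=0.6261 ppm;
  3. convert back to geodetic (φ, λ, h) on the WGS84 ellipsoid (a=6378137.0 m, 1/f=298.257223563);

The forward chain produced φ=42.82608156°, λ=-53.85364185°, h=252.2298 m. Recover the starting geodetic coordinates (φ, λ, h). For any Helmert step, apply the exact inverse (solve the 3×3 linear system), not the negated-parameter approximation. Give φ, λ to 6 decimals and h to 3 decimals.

φ=42.822709°, λ=-53.853486°, h=605.274 m

start: φ=42.826082°, λ=-53.853642°, h=252.230 m
→ ECEF (a=6378137.000, f=1/298.257223563): X=2763619.9978, Y=-3783434.9988, Z=4313522.9177
→ Helmert⁻¹: X=2763933.2536, Y=-3783842.2417, Z=4313488.0944
→ geod (Bowring, a=6378137.000): φ=42.82270900°, λ=-53.85348600°, h=605.2740 m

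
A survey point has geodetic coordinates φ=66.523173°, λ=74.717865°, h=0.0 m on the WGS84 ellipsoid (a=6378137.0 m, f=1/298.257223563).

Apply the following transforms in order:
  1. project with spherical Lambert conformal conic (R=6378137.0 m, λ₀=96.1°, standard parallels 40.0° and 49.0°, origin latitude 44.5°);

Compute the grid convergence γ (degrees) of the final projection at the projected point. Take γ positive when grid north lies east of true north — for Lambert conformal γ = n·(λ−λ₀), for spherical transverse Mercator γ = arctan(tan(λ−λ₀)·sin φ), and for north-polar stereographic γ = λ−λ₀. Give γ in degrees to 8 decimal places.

-15.00240557

start: φ=66.523173°, λ=74.717865°, h=0.000 m
→ into lcc (λ₀=96.1°): φ=66.52317300°, λ−λ₀=-21.38213500°
convergence γ = -15.00240557°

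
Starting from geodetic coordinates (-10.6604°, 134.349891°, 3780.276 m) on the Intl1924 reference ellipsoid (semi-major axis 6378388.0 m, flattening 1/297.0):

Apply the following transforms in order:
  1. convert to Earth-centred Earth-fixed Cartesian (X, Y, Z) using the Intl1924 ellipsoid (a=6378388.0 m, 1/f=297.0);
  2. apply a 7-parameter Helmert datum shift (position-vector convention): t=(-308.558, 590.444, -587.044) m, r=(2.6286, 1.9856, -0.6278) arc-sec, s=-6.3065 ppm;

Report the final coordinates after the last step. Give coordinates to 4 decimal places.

start: φ=-10.660400°, λ=134.349891°, h=3780.276 m
→ ECEF (a=6378388.000, f=1/297.0): X=-4384884.1889, Y=4485537.1213, Z=-1172823.5662
→ Helmert 7p (PV): X=-4385162.7314, Y=4486127.5694, Z=-1173303.8406

X=-4385162.7314 m, Y=4486127.5694 m, Z=-1173303.8406 m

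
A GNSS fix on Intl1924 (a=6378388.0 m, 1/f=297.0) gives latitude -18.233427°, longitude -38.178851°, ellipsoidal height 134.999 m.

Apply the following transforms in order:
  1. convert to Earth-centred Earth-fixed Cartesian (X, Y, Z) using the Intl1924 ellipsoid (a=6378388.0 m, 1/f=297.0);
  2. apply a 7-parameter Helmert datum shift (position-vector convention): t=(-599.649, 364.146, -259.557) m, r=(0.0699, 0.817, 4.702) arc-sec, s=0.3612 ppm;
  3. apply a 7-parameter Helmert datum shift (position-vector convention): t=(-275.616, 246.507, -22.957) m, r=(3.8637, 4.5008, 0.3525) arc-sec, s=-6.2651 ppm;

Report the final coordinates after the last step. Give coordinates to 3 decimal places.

X=4763009.390 m, Y=-3745163.850 m, Z=-1983471.322 m

start: φ=-18.233427°, λ=-38.178851°, h=134.999 m
→ ECEF (a=6378388.000, f=1/297.0): X=4763872.1147, Y=-3745951.1754, Z=-1983006.2816
→ Helmert 7p (PV): X=4763351.7243, Y=-3745479.1134, Z=-1983286.6937
→ Helmert 7p (PV): X=4763009.3903, Y=-3745163.8501, Z=-1983471.3221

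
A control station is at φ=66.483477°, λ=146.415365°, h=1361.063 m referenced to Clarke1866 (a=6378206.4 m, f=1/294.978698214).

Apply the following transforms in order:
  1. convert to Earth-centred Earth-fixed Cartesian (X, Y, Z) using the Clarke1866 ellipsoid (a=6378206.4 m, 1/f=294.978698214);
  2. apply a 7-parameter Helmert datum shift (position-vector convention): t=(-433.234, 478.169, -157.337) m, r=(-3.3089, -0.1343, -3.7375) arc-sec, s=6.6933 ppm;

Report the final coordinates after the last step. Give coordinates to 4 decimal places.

start: φ=66.483477°, λ=146.415365°, h=1361.063 m
→ ECEF (a=6378206.400, f=1/294.978698214): X=-2126665.5032, Y=1412131.2729, Z=5826726.5885
→ Helmert 7p (PV): X=-2127091.1776, Y=1412750.9019, Z=5826584.2133

X=-2127091.1776 m, Y=1412750.9019 m, Z=5826584.2133 m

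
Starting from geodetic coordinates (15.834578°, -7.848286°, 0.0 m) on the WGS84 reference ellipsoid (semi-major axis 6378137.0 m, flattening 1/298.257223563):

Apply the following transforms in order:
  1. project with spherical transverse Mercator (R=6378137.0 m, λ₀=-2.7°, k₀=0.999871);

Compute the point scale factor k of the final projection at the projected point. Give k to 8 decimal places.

start: φ=15.834578°, λ=-7.848286°, h=0.000 m
→ into tm (λ₀=-2.7°): φ=15.83457800°, λ−λ₀=-5.14828600°
scale k = 1.00361779

1.00361779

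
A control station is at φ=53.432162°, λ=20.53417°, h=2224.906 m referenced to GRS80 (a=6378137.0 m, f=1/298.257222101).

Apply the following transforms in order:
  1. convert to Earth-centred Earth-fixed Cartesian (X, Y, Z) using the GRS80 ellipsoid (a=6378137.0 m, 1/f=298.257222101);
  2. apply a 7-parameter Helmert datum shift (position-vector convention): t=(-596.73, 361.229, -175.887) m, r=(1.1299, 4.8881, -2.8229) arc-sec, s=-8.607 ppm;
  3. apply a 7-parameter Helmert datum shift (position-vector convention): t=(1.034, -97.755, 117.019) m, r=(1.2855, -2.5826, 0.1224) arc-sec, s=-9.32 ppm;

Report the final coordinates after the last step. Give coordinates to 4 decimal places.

X=3566857.9463 m, Y=1336370.8876 m, Z=5100955.3276 m

start: φ=53.432162°, λ=20.534170°, h=2224.906 m
→ ECEF (a=6378137.000, f=1/298.257222101): X=3567443.0765, Y=1336237.8100, Z=5101129.8721
→ Helmert 7p (PV): X=3566954.8153, Y=1336510.7718, Z=5100832.8582
→ Helmert 7p (PV): X=3566857.9463, Y=1336370.8876, Z=5100955.3276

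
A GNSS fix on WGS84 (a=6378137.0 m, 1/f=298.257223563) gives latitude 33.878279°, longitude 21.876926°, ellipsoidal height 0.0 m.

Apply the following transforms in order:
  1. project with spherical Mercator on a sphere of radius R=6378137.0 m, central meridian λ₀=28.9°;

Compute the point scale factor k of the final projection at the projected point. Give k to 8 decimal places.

start: φ=33.878279°, λ=21.876926°, h=0.000 m
→ into merc (λ₀=28.9°): φ=33.87827900°, λ−λ₀=-7.02307400°
scale k = 1.20449469

1.20449469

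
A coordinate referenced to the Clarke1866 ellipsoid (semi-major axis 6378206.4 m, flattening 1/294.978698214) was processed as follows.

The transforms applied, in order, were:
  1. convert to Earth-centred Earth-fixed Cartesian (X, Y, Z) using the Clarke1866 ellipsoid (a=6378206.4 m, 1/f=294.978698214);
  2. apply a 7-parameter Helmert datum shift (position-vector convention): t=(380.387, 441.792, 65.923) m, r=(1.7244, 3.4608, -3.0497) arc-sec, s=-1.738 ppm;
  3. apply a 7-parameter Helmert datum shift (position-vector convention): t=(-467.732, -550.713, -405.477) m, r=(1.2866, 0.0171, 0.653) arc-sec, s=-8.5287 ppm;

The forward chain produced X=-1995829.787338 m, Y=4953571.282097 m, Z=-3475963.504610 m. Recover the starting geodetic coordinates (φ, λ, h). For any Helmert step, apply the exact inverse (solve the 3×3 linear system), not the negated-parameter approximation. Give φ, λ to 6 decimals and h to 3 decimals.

φ=-33.235097°, λ=111.943843°, h=277.469 m

start: X=-1995829.7873, Y=4953571.2821, Z=-3475963.5046 m
→ Helmert⁻¹: X=-1995363.1012, Y=4954148.8851, Z=-3475618.7373
→ Helmert⁻¹: X=-1995761.8805, Y=4953657.1368, Z=-3475765.6000
→ geod (Bowring, a=6378206.400): φ=-33.23509700°, λ=111.94384300°, h=277.4690 m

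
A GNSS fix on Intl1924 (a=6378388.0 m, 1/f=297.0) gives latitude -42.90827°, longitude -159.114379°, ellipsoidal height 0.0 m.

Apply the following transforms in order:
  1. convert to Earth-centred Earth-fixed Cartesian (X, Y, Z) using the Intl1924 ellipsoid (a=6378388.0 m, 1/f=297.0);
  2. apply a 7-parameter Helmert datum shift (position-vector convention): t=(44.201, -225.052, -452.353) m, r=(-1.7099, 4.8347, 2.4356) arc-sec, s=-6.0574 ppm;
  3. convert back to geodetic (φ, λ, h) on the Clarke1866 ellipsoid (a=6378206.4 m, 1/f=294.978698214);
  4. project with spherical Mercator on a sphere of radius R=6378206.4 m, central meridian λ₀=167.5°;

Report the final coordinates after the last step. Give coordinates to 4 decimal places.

start: φ=-42.908270°, λ=-159.114379°, h=0.000 m
→ ECEF (a=6378388.000, f=1/297.0): X=-4371666.2474, Y=-1668120.0310, Z=-4320118.7505
→ Helmert 7p (PV): X=-4371677.1281, Y=-1668422.4122, Z=-4320428.6383
→ geod (Bowring, a=6378206.400): φ=-42.91090526°, λ=-159.11096721°, h=546.8002 m
→ merc (R=6378206.4, λ₀=167.5°): E=3716890.5710, N=-5298478.1873

E=3716890.5710 m, N=-5298478.1873 m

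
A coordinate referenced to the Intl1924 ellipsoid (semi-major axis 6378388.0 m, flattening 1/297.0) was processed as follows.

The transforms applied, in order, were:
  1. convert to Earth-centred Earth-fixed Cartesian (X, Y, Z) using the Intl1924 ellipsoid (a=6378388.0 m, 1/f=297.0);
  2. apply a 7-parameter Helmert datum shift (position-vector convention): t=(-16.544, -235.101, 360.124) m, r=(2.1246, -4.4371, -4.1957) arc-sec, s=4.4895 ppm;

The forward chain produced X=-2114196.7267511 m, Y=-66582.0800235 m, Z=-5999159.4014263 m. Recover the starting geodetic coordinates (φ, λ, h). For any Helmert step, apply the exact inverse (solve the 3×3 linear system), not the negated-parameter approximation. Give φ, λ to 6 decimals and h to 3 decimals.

start: X=-2114196.7268, Y=-66582.0800, Z=-5999159.4014 m
→ Helmert⁻¹: X=-2114298.3976, Y=-66451.4852, Z=-5999446.4241
→ geod (Bowring, a=6378388.000): φ=-70.69872200°, λ=-178.19981100°, h=2172.8440 m

φ=-70.698722°, λ=-178.199811°, h=2172.844 m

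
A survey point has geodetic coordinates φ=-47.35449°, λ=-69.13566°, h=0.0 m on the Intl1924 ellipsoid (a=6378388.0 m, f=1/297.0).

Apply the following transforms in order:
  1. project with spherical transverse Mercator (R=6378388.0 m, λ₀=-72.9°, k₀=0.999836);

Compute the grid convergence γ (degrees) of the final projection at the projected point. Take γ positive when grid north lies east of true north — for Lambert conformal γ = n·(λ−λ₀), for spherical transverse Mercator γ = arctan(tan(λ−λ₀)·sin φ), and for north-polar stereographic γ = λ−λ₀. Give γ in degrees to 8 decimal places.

-2.77072402

start: φ=-47.354490°, λ=-69.135660°, h=0.000 m
→ into tm (λ₀=-72.9°): φ=-47.35449000°, λ−λ₀=3.76434000°
convergence γ = -2.77072402°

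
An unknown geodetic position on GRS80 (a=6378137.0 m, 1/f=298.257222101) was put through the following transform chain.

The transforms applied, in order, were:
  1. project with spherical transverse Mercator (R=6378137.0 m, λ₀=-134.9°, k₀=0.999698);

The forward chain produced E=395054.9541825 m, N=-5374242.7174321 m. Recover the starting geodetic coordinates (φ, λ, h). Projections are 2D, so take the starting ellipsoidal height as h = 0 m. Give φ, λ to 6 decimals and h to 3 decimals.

start: E=395054.9542, N=-5374242.7174 m
→ tm⁻¹: φ=-48.16917700°, λ=-129.57640700°

φ=-48.169177°, λ=-129.576407°, h=0.000 m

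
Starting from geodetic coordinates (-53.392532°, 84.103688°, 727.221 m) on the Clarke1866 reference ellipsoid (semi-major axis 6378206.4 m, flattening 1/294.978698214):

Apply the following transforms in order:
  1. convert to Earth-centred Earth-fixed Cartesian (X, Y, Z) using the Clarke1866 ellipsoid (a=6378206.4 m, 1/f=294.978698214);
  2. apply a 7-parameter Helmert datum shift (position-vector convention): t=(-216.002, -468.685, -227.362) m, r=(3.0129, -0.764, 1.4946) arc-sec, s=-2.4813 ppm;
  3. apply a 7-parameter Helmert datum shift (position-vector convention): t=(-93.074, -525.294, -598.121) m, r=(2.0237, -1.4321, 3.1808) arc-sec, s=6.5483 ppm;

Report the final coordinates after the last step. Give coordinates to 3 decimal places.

start: φ=-53.392532°, λ=84.103688°, h=727.221 m
→ ECEF (a=6378206.400, f=1/294.978698214): X=391628.6532, Y=3792099.3480, Z=-5097094.5956
→ Helmert 7p (PV): X=391403.0814, Y=3791698.5443, Z=-5097252.4687
→ Helmert 7p (PV): X=391289.4889, Y=3791254.1257, Z=-5097844.0493

X=391289.489 m, Y=3791254.126 m, Z=-5097844.049 m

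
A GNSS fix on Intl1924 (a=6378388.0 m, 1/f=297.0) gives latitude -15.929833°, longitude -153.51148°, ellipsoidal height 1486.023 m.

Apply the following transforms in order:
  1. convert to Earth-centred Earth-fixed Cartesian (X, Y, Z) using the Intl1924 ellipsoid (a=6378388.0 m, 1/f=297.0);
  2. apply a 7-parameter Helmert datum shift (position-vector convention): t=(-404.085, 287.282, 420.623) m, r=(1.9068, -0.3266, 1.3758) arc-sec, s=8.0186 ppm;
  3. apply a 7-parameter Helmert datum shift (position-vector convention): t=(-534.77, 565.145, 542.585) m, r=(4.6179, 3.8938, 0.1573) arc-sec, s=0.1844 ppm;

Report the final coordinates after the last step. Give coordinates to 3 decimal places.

start: φ=-15.929833°, λ=-153.511480°, h=1486.023 m
→ ECEF (a=6378388.000, f=1/297.0): X=-5492251.5491, Y=-2736961.7446, Z=-1739691.5345
→ Helmert 7p (PV): X=-5492678.6637, Y=-2736716.9606, Z=-1739318.8598
→ Helmert 7p (PV): X=-5493245.1938, Y=-2736117.5688, Z=-1738734.1767

X=-5493245.194 m, Y=-2736117.569 m, Z=-1738734.177 m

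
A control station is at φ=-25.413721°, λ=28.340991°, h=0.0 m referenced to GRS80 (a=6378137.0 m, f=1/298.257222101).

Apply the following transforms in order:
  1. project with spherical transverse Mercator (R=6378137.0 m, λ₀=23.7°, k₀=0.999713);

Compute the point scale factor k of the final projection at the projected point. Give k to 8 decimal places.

start: φ=-25.413721°, λ=28.340991°, h=0.000 m
→ into tm (λ₀=23.7°): φ=-25.41372100°, λ−λ₀=4.64099100°
scale k = 1.00239349

1.00239349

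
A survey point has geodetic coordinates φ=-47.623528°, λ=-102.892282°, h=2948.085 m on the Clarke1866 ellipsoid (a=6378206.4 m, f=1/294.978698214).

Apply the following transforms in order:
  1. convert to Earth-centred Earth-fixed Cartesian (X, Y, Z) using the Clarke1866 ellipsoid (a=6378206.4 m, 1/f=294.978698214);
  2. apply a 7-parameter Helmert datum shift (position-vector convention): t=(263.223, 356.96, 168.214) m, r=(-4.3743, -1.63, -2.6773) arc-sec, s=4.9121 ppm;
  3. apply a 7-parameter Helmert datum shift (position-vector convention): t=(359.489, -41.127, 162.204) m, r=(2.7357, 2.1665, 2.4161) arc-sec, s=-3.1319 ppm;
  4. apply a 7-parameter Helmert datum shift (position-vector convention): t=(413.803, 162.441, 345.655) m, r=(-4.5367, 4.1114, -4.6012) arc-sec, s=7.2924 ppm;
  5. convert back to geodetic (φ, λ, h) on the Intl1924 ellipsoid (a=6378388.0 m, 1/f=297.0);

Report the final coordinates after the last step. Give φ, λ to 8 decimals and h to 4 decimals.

start: φ=-47.623528°, λ=-102.892282°, h=2948.085 m
→ ECEF (a=6378206.400, f=1/294.978698214): X=-961386.3941, Y=-4200233.3007, Z=-4690739.0386
→ Helmert 7p (PV): X=-961145.3439, Y=-4199983.9719, Z=-4690512.3877
→ Helmert 7p (PV): X=-960782.9146, Y=-4199960.9931, Z=-4690381.1025
→ Helmert 7p (PV): X=-960563.3005, Y=-4199910.9108, Z=-4689958.1237
→ geod (Bowring, a=6378388.000): φ=-47.62078980°, λ=-102.88256841°, h=1774.2052 m

φ=-47.62078980°, λ=-102.88256841°, h=1774.2052 m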